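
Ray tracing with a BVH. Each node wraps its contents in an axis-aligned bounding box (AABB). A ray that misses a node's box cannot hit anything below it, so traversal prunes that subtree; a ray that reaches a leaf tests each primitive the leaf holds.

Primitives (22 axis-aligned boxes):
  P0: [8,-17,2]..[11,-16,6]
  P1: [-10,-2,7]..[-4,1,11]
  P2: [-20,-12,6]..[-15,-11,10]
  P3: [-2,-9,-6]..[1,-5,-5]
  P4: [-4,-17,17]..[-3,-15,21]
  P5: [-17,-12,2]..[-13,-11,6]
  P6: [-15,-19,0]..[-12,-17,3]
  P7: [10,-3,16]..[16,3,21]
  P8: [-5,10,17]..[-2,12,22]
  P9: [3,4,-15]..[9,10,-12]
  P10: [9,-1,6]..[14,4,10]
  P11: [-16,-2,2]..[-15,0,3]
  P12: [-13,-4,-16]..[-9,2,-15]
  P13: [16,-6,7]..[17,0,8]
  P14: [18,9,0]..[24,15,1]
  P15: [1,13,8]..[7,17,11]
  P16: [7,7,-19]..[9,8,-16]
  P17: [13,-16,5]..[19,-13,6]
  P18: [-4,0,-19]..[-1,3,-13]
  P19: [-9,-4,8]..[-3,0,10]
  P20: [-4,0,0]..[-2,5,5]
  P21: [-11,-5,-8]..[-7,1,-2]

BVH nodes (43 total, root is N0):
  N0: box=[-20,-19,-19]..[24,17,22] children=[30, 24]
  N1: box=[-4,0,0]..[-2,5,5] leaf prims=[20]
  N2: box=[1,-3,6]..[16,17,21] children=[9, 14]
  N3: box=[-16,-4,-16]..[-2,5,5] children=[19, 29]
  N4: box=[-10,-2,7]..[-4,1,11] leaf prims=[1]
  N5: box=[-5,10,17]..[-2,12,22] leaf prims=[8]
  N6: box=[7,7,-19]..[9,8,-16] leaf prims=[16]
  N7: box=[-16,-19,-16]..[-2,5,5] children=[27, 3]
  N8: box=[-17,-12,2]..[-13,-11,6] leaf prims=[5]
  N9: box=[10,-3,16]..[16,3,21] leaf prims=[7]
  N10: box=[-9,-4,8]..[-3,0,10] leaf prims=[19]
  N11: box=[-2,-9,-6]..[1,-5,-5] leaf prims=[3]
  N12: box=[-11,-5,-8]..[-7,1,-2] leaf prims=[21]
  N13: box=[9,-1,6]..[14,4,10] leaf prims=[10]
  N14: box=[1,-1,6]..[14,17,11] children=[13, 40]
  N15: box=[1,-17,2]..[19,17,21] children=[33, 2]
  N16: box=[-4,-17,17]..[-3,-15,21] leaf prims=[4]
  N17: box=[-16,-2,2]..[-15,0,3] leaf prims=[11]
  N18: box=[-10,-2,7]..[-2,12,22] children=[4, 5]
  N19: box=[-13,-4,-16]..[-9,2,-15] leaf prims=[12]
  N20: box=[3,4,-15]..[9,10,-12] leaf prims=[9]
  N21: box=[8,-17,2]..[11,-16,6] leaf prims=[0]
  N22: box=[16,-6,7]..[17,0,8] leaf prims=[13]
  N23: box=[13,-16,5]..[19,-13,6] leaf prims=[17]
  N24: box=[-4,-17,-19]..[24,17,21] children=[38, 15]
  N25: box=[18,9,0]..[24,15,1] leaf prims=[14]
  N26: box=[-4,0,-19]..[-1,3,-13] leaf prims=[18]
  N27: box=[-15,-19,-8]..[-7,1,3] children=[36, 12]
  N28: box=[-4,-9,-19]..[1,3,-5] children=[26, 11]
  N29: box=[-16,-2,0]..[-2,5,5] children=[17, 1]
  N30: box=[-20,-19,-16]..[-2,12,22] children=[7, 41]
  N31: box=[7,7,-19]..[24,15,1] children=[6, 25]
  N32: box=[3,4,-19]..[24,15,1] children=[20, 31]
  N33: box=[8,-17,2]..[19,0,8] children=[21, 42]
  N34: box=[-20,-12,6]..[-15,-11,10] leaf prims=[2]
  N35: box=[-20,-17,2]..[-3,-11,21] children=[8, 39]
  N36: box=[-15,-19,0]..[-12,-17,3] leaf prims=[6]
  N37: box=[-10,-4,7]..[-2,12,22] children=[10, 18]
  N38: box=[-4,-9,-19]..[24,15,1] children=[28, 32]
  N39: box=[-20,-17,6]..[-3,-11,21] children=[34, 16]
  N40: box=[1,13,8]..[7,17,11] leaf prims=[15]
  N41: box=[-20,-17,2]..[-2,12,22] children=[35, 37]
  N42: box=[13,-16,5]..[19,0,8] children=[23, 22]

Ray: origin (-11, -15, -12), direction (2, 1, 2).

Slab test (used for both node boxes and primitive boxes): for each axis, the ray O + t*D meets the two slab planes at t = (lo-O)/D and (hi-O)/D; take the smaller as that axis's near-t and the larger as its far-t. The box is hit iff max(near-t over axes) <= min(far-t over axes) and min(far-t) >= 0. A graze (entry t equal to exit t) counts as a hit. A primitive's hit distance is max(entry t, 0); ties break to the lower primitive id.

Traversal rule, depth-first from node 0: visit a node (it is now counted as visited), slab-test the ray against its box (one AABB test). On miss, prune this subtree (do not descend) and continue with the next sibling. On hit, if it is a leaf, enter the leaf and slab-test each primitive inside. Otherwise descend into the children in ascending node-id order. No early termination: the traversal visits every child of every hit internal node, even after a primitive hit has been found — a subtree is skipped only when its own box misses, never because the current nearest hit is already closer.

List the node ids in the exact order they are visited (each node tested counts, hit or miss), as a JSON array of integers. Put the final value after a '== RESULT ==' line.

Trace the traversal:
N0 x:[-9/2,35/2] y:[-4,32] z:[-7/2,17] -> hit [-7/2,17], descend [24, 30]
  N24 x:[7/2,35/2] y:[-2,32] z:[-7/2,33/2] -> hit [7/2,33/2], descend [15, 38]
    N15 x:[6,15] y:[-2,32] z:[7,33/2] -> hit [7,15], descend [2, 33]
      N2 x:[6,27/2] y:[12,32] z:[9,33/2] -> hit [12,27/2], descend [9, 14]
        N9 x:[21/2,27/2] y:[12,18] z:[14,33/2] -> miss, prune
        N14 x:[6,25/2] y:[14,32] z:[9,23/2] -> miss, prune
      N33 x:[19/2,15] y:[-2,15] z:[7,10] -> hit [19/2,10], descend [21, 42]
        N21 x:[19/2,11] y:[-2,-1] z:[7,9] -> miss, prune
        N42 x:[12,15] y:[-1,15] z:[17/2,10] -> miss, prune
    N38 x:[7/2,35/2] y:[6,30] z:[-7/2,13/2] -> hit [6,13/2], descend [28, 32]
      N28 x:[7/2,6] y:[6,18] z:[-7/2,7/2] -> miss, prune
      N32 x:[7,35/2] y:[19,30] z:[-7/2,13/2] -> miss, prune
  N30 x:[-9/2,9/2] y:[-4,27] z:[-2,17] -> hit [-2,9/2], descend [7, 41]
    N7 x:[-5/2,9/2] y:[-4,20] z:[-2,17/2] -> hit [-2,9/2], descend [3, 27]
      N3 x:[-5/2,9/2] y:[11,20] z:[-2,17/2] -> miss, prune
      N27 x:[-2,2] y:[-4,16] z:[2,15/2] -> hit [2,2], descend [12, 36]
        N12 x:[0,2] y:[10,16] z:[2,5] -> miss, prune
        N36 x:[-2,-1/2] y:[-4,-2] z:[6,15/2] -> miss, prune
    N41 x:[-9/2,9/2] y:[-2,27] z:[7,17] -> miss, prune

order=[0, 24, 15, 2, 9, 14, 33, 21, 42, 38, 28, 32, 30, 7, 3, 27, 12, 36, 41]  |boxes|=19  |leaves|=0  hit=miss

== RESULT ==
[0, 24, 15, 2, 9, 14, 33, 21, 42, 38, 28, 32, 30, 7, 3, 27, 12, 36, 41]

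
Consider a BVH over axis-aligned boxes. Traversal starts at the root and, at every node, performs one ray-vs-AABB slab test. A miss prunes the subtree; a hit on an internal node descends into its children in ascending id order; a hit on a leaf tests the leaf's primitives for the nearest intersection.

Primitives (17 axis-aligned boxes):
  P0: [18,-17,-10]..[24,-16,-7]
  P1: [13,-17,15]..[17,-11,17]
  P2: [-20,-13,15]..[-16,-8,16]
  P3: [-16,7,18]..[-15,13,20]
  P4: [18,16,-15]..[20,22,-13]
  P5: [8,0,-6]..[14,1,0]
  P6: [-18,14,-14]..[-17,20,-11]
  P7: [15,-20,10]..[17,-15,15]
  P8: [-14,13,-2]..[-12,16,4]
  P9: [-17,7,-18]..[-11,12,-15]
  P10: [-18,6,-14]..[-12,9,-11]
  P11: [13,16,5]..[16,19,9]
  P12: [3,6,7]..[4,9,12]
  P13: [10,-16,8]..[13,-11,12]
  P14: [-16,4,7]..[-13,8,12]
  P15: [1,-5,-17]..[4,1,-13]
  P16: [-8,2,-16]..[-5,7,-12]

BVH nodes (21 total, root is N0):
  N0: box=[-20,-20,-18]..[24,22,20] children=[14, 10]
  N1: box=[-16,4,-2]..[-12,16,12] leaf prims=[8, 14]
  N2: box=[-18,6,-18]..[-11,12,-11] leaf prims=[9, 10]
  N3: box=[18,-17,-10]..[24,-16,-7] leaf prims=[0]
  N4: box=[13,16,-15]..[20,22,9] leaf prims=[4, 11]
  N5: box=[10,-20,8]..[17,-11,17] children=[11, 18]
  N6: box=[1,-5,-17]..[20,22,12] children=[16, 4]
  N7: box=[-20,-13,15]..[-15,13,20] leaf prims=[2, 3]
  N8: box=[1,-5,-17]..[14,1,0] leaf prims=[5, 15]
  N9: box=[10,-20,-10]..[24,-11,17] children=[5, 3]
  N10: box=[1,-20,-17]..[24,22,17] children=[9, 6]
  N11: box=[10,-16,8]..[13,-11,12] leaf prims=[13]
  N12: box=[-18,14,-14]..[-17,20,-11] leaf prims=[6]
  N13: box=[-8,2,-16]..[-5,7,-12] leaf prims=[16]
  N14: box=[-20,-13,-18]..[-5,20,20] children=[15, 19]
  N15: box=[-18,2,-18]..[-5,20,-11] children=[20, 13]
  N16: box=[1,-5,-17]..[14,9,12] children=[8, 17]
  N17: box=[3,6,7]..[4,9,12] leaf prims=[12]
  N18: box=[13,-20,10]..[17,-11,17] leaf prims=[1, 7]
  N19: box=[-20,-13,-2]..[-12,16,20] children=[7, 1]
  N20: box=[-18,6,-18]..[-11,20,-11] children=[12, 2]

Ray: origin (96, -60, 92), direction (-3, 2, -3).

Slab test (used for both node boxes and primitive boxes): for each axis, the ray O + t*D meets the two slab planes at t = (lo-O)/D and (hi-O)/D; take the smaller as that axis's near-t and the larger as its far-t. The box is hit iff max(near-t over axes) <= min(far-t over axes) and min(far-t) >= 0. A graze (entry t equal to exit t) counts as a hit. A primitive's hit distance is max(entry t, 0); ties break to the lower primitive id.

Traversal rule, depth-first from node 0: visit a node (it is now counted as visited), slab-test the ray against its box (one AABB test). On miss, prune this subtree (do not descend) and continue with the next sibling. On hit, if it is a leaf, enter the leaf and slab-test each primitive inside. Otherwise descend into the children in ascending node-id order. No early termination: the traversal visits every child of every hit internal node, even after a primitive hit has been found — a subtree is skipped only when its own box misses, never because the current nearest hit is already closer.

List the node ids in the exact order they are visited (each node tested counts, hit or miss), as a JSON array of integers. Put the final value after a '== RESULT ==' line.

Traverse from the root:
N0 x:[24,116/3] y:[20,41] z:[24,110/3] -> hit [24,110/3], descend [10, 14]
  N10 x:[24,95/3] y:[20,41] z:[25,109/3] -> hit [25,95/3], descend [6, 9]
    N6 x:[76/3,95/3] y:[55/2,41] z:[80/3,109/3] -> hit [55/2,95/3], descend [4, 16]
      N4 x:[76/3,83/3] y:[38,41] z:[83/3,107/3] -> miss, prune
      N16 x:[82/3,95/3] y:[55/2,69/2] z:[80/3,109/3] -> hit [55/2,95/3], descend [8, 17]
        N8 x:[82/3,95/3] y:[55/2,61/2] z:[92/3,109/3] -> miss, prune
        N17 x:[92/3,31] y:[33,69/2] z:[80/3,85/3] -> miss, prune
    N9 x:[24,86/3] y:[20,49/2] z:[25,34] -> miss, prune
  N14 x:[101/3,116/3] y:[47/2,40] z:[24,110/3] -> hit [101/3,110/3], descend [15, 19]
    N15 x:[101/3,38] y:[31,40] z:[103/3,110/3] -> hit [103/3,110/3], descend [13, 20]
      N13 x:[101/3,104/3] y:[31,67/2] z:[104/3,36] -> miss, prune
      N20 x:[107/3,38] y:[33,40] z:[103/3,110/3] -> hit [107/3,110/3], descend [2, 12]
        N2 x:[107/3,38] y:[33,36] z:[103/3,110/3] -> hit [107/3,36] leaf, test {P9@t=107/3, P10(miss)}
        N12 x:[113/3,38] y:[37,40] z:[103/3,106/3] -> miss, prune
    N19 x:[36,116/3] y:[47/2,38] z:[24,94/3] -> miss, prune

15 AABB tests over nodes [0, 10, 6, 4, 16, 8, 17, 9, 14, 15, 13, 20, 2, 12, 19]; 1 leaf entered; closest P9.

== RESULT ==
[0, 10, 6, 4, 16, 8, 17, 9, 14, 15, 13, 20, 2, 12, 19]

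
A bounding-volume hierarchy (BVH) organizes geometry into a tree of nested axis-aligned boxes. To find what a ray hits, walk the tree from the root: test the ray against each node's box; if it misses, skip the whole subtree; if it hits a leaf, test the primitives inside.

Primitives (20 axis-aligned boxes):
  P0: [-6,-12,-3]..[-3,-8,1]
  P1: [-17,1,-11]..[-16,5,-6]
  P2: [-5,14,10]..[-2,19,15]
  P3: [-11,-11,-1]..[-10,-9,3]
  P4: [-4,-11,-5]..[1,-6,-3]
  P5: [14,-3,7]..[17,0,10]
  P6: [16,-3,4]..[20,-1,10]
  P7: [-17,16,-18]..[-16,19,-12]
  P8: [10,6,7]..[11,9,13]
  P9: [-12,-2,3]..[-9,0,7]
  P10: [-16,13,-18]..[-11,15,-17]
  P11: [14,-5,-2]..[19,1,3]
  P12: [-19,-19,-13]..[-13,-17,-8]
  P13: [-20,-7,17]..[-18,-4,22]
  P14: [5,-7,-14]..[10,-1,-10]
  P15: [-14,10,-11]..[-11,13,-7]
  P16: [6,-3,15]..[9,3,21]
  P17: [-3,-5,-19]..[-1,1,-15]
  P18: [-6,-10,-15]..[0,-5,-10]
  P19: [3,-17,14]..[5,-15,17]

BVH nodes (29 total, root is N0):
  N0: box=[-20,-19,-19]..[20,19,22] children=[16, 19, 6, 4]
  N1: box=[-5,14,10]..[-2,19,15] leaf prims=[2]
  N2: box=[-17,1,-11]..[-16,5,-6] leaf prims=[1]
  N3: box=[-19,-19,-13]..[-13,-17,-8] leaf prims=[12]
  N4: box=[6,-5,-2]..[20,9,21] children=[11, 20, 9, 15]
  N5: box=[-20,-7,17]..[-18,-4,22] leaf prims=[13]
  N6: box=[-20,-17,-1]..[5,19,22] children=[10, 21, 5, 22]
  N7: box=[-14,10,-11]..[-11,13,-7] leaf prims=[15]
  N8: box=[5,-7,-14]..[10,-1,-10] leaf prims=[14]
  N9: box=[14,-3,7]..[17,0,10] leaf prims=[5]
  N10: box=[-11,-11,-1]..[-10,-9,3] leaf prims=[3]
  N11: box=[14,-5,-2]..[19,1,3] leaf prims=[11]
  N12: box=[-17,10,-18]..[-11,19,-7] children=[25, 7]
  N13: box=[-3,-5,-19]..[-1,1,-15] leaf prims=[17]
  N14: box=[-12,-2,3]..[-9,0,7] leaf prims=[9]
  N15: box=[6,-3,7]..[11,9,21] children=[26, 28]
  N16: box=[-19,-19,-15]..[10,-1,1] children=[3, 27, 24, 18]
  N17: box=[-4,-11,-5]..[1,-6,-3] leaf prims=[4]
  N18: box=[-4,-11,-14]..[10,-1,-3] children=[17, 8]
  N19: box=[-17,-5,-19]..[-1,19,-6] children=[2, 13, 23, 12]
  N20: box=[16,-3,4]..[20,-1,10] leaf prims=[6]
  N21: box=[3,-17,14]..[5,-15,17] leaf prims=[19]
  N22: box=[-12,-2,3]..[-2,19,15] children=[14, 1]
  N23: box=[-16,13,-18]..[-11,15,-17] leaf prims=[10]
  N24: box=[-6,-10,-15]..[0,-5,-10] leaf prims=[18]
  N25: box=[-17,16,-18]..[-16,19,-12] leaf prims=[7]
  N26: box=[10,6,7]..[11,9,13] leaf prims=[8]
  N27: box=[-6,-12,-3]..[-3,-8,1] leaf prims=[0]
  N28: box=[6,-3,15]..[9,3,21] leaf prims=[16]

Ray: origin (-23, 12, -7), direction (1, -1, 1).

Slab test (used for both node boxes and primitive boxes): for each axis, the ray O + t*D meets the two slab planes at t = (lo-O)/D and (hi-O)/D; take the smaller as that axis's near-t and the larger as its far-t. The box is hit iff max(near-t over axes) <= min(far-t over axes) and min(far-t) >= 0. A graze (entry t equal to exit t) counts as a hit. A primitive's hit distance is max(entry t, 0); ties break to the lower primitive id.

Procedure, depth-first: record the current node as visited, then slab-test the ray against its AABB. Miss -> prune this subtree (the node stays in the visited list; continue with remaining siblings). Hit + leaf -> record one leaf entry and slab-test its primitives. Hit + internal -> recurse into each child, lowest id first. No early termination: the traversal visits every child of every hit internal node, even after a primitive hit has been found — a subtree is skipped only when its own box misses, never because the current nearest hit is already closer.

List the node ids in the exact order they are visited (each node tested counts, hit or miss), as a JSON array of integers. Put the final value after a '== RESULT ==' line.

Traverse from the root:
N0 x:[3,43] y:[-7,31] z:[-12,29] -> hit [3,29], descend [4, 6, 16, 19]
  N4 x:[29,43] y:[3,17] z:[5,28] -> miss, prune
  N6 x:[3,28] y:[-7,29] z:[6,29] -> hit [6,28], descend [5, 10, 21, 22]
    N5 x:[3,5] y:[16,19] z:[24,29] -> miss, prune
    N10 x:[12,13] y:[21,23] z:[6,10] -> miss, prune
    N21 x:[26,28] y:[27,29] z:[21,24] -> miss, prune
    N22 x:[11,21] y:[-7,14] z:[10,22] -> hit [11,14], descend [1, 14]
      N1 x:[18,21] y:[-7,-2] z:[17,22] -> miss, prune
      N14 x:[11,14] y:[12,14] z:[10,14] -> hit [12,14] leaf, test {P9@t=12}
  N16 x:[4,33] y:[13,31] z:[-8,8] -> miss, prune
  N19 x:[6,22] y:[-7,17] z:[-12,1] -> miss, prune

Visited [0, 4, 6, 5, 10, 21, 22, 1, 14, 16, 19]. Tests: 11 box, 1 leaf. Nearest: P9.

== RESULT ==
[0, 4, 6, 5, 10, 21, 22, 1, 14, 16, 19]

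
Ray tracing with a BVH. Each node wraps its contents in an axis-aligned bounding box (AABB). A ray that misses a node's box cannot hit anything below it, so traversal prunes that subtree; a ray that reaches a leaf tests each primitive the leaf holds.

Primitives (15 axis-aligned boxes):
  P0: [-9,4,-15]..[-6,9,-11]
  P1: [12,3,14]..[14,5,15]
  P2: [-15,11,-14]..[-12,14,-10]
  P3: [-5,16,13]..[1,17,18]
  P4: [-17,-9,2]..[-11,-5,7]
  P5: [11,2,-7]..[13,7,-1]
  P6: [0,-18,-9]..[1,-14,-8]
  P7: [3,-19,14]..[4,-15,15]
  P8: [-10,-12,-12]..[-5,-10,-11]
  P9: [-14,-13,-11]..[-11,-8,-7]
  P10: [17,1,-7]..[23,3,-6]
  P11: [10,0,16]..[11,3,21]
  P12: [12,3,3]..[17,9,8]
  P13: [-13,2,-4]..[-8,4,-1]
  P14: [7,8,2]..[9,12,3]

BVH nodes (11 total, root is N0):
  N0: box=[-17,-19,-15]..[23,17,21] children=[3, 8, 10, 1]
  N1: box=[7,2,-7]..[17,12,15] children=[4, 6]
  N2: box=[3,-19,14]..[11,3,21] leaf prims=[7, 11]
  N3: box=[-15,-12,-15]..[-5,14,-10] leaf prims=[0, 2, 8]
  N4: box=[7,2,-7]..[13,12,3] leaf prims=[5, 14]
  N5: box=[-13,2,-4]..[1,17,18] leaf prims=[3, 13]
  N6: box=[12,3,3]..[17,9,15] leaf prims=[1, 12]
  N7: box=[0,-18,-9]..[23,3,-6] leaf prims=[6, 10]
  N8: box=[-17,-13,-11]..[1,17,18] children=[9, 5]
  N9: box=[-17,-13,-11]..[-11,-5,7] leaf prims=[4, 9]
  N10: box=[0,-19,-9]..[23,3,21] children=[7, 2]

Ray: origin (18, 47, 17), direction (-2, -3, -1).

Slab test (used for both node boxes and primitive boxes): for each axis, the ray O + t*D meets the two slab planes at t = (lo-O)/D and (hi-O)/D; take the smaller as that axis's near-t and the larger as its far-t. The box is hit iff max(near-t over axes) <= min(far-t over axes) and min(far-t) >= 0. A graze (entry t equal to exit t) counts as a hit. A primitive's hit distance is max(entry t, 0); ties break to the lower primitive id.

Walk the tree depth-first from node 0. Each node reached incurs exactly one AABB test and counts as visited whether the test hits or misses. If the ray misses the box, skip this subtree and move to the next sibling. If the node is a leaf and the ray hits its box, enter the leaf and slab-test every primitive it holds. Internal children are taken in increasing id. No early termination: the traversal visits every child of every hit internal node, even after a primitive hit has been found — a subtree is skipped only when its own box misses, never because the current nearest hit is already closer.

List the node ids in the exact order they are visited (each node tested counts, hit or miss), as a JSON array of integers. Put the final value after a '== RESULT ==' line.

Trace the traversal:
N0 x:[-5/2,35/2] y:[10,22] z:[-4,32] -> hit [10,35/2], descend [1, 3, 8, 10]
  N1 x:[1/2,11/2] y:[35/3,15] z:[2,24] -> miss, prune
  N3 x:[23/2,33/2] y:[11,59/3] z:[27,32] -> miss, prune
  N8 x:[17/2,35/2] y:[10,20] z:[-1,28] -> hit [10,35/2], descend [5, 9]
    N5 x:[17/2,31/2] y:[10,15] z:[-1,21] -> hit [10,15] leaf, test {P3(miss), P13(miss)}
    N9 x:[29/2,35/2] y:[52/3,20] z:[10,28] -> hit [52/3,35/2] leaf, test {P4(miss), P9(miss)}
  N10 x:[-5/2,9] y:[44/3,22] z:[-4,26] -> miss, prune

Summary -> nodes [0, 1, 3, 8, 5, 9, 10]; box-tests=7; leaf-entries=2; first=miss

== RESULT ==
[0, 1, 3, 8, 5, 9, 10]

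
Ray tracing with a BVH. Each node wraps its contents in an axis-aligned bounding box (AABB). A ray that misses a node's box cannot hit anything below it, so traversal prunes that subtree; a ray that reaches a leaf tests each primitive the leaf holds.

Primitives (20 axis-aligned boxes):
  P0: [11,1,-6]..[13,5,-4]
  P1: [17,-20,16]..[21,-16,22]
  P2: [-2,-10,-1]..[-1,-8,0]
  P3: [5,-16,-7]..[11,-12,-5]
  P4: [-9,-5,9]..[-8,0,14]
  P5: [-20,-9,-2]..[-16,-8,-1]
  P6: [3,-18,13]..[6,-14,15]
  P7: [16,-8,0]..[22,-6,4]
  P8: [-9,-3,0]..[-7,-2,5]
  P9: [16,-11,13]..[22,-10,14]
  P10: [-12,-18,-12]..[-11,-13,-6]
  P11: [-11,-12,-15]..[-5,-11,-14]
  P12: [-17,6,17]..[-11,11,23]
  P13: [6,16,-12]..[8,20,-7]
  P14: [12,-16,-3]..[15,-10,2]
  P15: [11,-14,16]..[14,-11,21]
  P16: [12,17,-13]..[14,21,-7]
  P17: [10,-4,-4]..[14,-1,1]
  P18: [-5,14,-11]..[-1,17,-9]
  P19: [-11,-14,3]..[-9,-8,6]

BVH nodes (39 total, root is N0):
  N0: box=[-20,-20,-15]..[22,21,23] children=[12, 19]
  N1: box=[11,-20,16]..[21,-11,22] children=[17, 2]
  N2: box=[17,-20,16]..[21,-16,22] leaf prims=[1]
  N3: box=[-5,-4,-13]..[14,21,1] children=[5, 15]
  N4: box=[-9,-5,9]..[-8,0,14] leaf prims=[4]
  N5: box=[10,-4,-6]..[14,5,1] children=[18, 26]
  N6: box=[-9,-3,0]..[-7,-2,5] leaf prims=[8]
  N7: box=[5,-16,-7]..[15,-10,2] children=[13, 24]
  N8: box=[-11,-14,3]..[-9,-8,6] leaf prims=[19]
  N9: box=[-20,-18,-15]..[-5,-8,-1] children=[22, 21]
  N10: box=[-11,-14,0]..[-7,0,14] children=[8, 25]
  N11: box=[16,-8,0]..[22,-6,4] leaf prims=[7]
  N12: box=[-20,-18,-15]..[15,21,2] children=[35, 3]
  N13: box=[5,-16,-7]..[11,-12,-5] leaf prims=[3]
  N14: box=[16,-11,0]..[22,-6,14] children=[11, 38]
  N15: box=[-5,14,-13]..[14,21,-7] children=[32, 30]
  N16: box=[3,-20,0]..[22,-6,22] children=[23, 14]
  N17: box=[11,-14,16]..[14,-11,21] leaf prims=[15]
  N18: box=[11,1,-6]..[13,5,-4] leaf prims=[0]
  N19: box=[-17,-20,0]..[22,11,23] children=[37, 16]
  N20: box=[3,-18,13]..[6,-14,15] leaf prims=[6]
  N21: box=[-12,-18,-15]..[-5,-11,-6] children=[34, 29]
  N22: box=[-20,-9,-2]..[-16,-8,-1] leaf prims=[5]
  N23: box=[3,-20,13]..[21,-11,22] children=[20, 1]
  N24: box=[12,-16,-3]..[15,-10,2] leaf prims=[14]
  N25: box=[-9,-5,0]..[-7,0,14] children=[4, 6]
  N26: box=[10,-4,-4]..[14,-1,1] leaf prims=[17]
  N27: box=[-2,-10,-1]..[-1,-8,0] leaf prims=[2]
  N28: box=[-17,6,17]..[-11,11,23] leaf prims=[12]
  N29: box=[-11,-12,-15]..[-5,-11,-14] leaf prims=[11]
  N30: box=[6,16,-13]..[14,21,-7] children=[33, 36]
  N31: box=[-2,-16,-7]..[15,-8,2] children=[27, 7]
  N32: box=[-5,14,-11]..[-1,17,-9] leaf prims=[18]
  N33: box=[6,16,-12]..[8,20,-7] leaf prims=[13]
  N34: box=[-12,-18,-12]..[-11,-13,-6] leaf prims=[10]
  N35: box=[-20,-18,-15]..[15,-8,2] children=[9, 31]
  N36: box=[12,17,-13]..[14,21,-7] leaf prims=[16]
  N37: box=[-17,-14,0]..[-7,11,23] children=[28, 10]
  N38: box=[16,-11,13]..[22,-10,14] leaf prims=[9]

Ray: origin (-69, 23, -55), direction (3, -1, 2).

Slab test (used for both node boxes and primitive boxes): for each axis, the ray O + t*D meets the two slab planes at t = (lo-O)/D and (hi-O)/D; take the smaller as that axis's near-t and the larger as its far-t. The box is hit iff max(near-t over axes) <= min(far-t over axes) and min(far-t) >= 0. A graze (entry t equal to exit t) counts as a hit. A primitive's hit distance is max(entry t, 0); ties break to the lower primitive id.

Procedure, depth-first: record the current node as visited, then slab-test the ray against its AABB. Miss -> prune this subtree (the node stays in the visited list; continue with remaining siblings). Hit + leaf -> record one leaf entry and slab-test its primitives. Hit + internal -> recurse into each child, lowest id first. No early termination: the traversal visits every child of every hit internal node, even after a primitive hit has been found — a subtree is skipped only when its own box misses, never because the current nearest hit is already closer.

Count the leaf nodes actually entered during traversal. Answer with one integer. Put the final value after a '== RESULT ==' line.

Walk:
N0 x:[49/3,91/3] y:[2,43] z:[20,39] -> hit [20,91/3], descend [12, 19]
  N12 x:[49/3,28] y:[2,41] z:[20,57/2] -> hit [20,28], descend [3, 35]
    N3 x:[64/3,83/3] y:[2,27] z:[21,28] -> hit [64/3,27], descend [5, 15]
      N5 x:[79/3,83/3] y:[18,27] z:[49/2,28] -> hit [79/3,27], descend [18, 26]
        N18 x:[80/3,82/3] y:[18,22] z:[49/2,51/2] -> miss, prune
        N26 x:[79/3,83/3] y:[24,27] z:[51/2,28] -> hit [79/3,27] leaf, test {P17@t=79/3}
      N15 x:[64/3,83/3] y:[2,9] z:[21,24] -> miss, prune
    N35 x:[49/3,28] y:[31,41] z:[20,57/2] -> miss, prune
  N19 x:[52/3,91/3] y:[12,43] z:[55/2,39] -> hit [55/2,91/3], descend [16, 37]
    N16 x:[24,91/3] y:[29,43] z:[55/2,77/2] -> hit [29,91/3], descend [14, 23]
      N14 x:[85/3,91/3] y:[29,34] z:[55/2,69/2] -> hit [29,91/3], descend [11, 38]
        N11 x:[85/3,91/3] y:[29,31] z:[55/2,59/2] -> hit [29,59/2] leaf, test {P7@t=29}
        N38 x:[85/3,91/3] y:[33,34] z:[34,69/2] -> miss, prune
      N23 x:[24,30] y:[34,43] z:[34,77/2] -> miss, prune
    N37 x:[52/3,62/3] y:[12,37] z:[55/2,39] -> miss, prune

15 AABB tests over nodes [0, 12, 3, 5, 18, 26, 15, 35, 19, 16, 14, 11, 38, 23, 37]; 2 leaves entered; closest P17.

== RESULT ==
2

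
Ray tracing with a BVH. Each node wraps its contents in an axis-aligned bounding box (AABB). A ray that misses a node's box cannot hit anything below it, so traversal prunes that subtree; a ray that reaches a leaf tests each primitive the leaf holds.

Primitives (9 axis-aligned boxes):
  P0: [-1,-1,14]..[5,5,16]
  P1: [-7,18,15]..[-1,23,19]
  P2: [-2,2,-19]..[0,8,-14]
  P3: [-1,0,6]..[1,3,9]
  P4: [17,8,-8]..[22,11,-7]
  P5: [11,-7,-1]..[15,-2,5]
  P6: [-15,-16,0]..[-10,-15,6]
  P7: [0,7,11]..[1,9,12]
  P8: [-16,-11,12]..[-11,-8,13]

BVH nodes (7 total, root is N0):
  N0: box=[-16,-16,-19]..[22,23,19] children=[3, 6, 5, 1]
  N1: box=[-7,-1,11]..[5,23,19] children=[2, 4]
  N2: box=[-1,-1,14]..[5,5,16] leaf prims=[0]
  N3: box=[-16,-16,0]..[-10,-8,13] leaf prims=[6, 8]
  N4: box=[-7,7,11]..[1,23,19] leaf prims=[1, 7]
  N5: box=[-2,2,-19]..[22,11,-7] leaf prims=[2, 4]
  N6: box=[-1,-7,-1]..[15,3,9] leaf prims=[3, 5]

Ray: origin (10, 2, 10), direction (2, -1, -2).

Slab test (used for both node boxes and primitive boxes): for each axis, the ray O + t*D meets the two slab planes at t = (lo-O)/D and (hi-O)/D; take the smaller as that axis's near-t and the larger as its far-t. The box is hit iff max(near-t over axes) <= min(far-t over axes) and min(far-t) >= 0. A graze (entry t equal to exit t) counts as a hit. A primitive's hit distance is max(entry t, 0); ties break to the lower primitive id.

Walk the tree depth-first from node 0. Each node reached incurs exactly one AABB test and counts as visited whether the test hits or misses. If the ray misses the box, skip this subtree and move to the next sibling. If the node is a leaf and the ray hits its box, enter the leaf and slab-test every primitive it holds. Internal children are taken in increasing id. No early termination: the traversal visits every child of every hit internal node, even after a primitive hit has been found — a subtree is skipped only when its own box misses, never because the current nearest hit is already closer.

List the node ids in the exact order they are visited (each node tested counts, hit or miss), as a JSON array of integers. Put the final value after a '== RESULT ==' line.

Trace the traversal:
N0 x:[-13,6] y:[-21,18] z:[-9/2,29/2] -> hit [-9/2,6], descend [1, 3, 5, 6]
  N1 x:[-17/2,-5/2] y:[-21,3] z:[-9/2,-1/2] -> miss, prune
  N3 x:[-13,-10] y:[10,18] z:[-3/2,5] -> miss, prune
  N5 x:[-6,6] y:[-9,0] z:[17/2,29/2] -> miss, prune
  N6 x:[-11/2,5/2] y:[-1,9] z:[1/2,11/2] -> hit [1/2,5/2] leaf, test {P3(miss), P5(miss)}

order=[0, 1, 3, 5, 6]  |boxes|=5  |leaves|=1  hit=miss

== RESULT ==
[0, 1, 3, 5, 6]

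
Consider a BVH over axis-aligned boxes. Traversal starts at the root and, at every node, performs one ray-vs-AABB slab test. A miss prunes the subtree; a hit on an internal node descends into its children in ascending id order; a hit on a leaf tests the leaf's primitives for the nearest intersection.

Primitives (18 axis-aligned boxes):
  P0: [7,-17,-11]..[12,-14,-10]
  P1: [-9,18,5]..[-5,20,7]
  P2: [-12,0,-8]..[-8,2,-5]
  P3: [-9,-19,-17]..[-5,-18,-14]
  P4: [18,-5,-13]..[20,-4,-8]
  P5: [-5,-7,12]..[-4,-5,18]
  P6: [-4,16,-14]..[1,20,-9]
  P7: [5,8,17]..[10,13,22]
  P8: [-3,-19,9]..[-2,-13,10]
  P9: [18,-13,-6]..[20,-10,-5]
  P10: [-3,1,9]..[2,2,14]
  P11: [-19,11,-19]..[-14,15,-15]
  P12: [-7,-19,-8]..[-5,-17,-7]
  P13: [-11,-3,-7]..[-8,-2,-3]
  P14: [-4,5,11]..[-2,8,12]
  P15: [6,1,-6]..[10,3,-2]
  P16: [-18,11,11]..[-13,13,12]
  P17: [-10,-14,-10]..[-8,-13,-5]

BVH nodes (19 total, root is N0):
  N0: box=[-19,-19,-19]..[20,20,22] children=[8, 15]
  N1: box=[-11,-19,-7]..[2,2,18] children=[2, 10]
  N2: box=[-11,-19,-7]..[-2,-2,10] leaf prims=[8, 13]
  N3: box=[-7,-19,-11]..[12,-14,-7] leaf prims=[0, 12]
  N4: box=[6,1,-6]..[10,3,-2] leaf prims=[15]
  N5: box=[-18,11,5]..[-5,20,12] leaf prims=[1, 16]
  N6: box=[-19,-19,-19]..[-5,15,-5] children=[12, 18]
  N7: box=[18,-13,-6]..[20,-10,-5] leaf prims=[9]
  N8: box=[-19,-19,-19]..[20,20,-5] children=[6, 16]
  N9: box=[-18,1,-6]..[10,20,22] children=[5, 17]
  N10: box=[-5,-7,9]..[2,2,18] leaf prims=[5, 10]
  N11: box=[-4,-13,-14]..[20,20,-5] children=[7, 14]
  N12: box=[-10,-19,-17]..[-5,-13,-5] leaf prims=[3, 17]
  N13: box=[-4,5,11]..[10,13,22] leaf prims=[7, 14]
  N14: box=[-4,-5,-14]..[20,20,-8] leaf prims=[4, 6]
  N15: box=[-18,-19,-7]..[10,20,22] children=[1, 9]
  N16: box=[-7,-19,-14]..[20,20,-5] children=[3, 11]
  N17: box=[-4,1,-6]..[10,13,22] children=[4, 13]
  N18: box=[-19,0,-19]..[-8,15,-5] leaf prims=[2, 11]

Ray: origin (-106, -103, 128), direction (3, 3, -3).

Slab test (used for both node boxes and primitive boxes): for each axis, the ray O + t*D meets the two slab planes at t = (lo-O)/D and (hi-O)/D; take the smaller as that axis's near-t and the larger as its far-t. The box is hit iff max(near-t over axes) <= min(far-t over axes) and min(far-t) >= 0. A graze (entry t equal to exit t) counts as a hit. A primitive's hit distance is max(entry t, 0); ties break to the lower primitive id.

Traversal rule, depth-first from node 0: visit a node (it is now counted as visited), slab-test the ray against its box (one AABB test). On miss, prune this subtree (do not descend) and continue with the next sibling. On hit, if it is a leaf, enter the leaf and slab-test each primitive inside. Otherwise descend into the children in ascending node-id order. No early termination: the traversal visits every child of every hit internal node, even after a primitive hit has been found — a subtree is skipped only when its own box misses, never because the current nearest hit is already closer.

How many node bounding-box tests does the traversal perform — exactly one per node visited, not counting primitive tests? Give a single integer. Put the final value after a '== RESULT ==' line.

Traverse from the root:
N0 x:[29,42] y:[28,41] z:[106/3,49] -> hit [106/3,41], descend [8, 15]
  N8 x:[29,42] y:[28,41] z:[133/3,49] -> miss, prune
  N15 x:[88/3,116/3] y:[28,41] z:[106/3,45] -> hit [106/3,116/3], descend [1, 9]
    N1 x:[95/3,36] y:[28,35] z:[110/3,45] -> miss, prune
    N9 x:[88/3,116/3] y:[104/3,41] z:[106/3,134/3] -> hit [106/3,116/3], descend [5, 17]
      N5 x:[88/3,101/3] y:[38,41] z:[116/3,41] -> miss, prune
      N17 x:[34,116/3] y:[104/3,116/3] z:[106/3,134/3] -> hit [106/3,116/3], descend [4, 13]
        N4 x:[112/3,116/3] y:[104/3,106/3] z:[130/3,134/3] -> miss, prune
        N13 x:[34,116/3] y:[36,116/3] z:[106/3,39] -> hit [36,116/3] leaf, test {P7@t=37, P14(miss)}

order=[0, 8, 15, 1, 9, 5, 17, 4, 13]  |boxes|=9  |leaves|=1  hit=P7

== RESULT ==
9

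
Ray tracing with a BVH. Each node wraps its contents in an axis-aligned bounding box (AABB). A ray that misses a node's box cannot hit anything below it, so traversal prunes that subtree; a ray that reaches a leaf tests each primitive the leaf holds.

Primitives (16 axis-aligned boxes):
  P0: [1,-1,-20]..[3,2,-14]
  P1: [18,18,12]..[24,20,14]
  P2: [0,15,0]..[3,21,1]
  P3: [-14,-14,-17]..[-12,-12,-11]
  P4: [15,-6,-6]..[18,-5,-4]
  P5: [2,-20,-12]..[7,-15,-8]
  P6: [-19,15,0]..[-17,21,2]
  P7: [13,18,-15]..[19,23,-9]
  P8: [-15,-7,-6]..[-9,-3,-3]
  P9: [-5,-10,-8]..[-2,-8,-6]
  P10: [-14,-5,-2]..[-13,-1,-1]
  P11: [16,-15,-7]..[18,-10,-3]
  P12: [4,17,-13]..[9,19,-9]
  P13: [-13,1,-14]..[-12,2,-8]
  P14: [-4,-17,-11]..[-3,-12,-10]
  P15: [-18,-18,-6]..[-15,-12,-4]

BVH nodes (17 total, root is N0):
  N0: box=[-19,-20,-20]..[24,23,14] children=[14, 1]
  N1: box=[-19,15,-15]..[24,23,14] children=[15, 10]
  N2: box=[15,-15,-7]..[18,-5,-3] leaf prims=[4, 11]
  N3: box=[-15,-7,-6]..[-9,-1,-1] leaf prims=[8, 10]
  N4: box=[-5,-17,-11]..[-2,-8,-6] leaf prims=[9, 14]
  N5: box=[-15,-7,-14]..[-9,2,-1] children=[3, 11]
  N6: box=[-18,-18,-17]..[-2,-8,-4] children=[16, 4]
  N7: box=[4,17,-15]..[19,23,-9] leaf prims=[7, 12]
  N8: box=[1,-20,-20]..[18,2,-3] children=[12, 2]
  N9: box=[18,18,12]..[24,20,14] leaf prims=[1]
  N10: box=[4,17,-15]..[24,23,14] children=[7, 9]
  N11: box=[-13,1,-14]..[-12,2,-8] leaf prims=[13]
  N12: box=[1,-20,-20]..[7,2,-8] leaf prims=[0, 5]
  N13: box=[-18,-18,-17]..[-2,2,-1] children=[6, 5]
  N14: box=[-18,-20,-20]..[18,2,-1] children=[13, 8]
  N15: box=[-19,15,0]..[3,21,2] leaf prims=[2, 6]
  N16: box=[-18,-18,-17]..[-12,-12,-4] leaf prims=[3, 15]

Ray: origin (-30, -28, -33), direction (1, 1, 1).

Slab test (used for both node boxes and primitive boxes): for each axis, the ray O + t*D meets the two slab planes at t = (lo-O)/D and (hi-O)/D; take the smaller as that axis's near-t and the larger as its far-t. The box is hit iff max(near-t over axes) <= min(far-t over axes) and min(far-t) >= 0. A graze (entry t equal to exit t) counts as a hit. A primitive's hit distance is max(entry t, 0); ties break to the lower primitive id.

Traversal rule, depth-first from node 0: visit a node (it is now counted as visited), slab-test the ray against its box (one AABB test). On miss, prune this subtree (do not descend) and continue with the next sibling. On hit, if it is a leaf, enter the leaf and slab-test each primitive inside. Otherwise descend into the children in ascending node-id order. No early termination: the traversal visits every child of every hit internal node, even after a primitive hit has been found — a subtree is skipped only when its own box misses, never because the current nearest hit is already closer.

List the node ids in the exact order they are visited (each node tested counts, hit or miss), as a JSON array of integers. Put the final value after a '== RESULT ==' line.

Trace the traversal:
N0 x:[11,54] y:[8,51] z:[13,47] -> hit [13,47], descend [1, 14]
  N1 x:[11,54] y:[43,51] z:[18,47] -> hit [43,47], descend [10, 15]
    N10 x:[34,54] y:[45,51] z:[18,47] -> hit [45,47], descend [7, 9]
      N7 x:[34,49] y:[45,51] z:[18,24] -> miss, prune
      N9 x:[48,54] y:[46,48] z:[45,47] -> miss, prune
    N15 x:[11,33] y:[43,49] z:[33,35] -> miss, prune
  N14 x:[12,48] y:[8,30] z:[13,32] -> hit [13,30], descend [8, 13]
    N8 x:[31,48] y:[8,30] z:[13,30] -> miss, prune
    N13 x:[12,28] y:[10,30] z:[16,32] -> hit [16,28], descend [5, 6]
      N5 x:[15,21] y:[21,30] z:[19,32] -> hit [21,21], descend [3, 11]
        N3 x:[15,21] y:[21,27] z:[27,32] -> miss, prune
        N11 x:[17,18] y:[29,30] z:[19,25] -> miss, prune
      N6 x:[12,28] y:[10,20] z:[16,29] -> hit [16,20], descend [4, 16]
        N4 x:[25,28] y:[11,20] z:[22,27] -> miss, prune
        N16 x:[12,18] y:[10,16] z:[16,29] -> hit [16,16] leaf, test {P3@t=16, P15(miss)}

Visited [0, 1, 10, 7, 9, 15, 14, 8, 13, 5, 3, 11, 6, 4, 16]. Tests: 15 box, 1 leaf. Nearest: P3.

== RESULT ==
[0, 1, 10, 7, 9, 15, 14, 8, 13, 5, 3, 11, 6, 4, 16]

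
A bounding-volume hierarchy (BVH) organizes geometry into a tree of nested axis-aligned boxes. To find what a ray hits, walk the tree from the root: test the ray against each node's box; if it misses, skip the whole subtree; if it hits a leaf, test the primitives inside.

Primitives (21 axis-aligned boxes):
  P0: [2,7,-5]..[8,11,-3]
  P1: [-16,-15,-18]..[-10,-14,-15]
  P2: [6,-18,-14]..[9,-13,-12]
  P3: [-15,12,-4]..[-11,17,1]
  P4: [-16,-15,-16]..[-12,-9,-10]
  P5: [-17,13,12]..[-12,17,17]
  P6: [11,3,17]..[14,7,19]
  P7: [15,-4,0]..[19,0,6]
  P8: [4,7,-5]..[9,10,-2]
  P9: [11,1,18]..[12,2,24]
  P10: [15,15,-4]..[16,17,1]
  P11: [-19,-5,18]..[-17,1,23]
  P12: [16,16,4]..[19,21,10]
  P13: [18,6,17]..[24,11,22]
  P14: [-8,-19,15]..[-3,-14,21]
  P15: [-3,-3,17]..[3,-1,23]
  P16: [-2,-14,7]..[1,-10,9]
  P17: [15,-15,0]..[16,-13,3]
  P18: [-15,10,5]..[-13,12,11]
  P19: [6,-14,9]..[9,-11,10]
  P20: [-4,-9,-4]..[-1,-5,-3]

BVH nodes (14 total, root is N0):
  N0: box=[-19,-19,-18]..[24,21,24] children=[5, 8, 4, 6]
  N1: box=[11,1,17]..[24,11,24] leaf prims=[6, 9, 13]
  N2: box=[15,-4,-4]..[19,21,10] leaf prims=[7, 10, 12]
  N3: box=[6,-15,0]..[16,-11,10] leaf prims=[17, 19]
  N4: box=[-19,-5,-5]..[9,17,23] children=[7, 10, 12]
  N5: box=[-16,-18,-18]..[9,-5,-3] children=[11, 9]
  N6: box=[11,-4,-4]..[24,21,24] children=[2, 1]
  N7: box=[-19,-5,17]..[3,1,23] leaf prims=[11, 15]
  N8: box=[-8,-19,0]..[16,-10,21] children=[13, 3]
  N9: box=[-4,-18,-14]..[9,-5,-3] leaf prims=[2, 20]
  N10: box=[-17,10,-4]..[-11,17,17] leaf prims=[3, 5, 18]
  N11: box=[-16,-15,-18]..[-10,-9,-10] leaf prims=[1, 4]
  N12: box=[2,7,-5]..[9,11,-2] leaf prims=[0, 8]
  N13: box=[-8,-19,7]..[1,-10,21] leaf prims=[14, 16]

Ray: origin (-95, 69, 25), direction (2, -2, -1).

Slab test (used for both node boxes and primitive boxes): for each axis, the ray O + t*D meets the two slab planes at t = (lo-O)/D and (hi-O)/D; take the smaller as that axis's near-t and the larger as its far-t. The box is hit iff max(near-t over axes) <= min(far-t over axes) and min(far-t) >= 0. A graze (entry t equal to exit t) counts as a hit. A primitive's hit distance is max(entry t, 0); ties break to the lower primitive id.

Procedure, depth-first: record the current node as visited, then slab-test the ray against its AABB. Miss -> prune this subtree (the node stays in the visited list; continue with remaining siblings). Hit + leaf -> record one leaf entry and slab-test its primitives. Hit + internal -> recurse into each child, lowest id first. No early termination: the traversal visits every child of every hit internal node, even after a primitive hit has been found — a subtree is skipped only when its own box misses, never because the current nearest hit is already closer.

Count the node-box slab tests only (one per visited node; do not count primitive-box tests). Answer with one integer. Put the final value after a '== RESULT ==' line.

Traverse from the root:
N0 x:[38,119/2] y:[24,44] z:[1,43] -> hit [38,43], descend [4, 5, 6, 8]
  N4 x:[38,52] y:[26,37] z:[2,30] -> miss, prune
  N5 x:[79/2,52] y:[37,87/2] z:[28,43] -> hit [79/2,43], descend [9, 11]
    N9 x:[91/2,52] y:[37,87/2] z:[28,39] -> miss, prune
    N11 x:[79/2,85/2] y:[39,42] z:[35,43] -> hit [79/2,42] leaf, test {P1@t=83/2, P4@t=79/2}
  N6 x:[53,119/2] y:[24,73/2] z:[1,29] -> miss, prune
  N8 x:[87/2,111/2] y:[79/2,44] z:[4,25] -> miss, prune

order=[0, 4, 5, 9, 11, 6, 8]  |boxes|=7  |leaves|=1  hit=P4

== RESULT ==
7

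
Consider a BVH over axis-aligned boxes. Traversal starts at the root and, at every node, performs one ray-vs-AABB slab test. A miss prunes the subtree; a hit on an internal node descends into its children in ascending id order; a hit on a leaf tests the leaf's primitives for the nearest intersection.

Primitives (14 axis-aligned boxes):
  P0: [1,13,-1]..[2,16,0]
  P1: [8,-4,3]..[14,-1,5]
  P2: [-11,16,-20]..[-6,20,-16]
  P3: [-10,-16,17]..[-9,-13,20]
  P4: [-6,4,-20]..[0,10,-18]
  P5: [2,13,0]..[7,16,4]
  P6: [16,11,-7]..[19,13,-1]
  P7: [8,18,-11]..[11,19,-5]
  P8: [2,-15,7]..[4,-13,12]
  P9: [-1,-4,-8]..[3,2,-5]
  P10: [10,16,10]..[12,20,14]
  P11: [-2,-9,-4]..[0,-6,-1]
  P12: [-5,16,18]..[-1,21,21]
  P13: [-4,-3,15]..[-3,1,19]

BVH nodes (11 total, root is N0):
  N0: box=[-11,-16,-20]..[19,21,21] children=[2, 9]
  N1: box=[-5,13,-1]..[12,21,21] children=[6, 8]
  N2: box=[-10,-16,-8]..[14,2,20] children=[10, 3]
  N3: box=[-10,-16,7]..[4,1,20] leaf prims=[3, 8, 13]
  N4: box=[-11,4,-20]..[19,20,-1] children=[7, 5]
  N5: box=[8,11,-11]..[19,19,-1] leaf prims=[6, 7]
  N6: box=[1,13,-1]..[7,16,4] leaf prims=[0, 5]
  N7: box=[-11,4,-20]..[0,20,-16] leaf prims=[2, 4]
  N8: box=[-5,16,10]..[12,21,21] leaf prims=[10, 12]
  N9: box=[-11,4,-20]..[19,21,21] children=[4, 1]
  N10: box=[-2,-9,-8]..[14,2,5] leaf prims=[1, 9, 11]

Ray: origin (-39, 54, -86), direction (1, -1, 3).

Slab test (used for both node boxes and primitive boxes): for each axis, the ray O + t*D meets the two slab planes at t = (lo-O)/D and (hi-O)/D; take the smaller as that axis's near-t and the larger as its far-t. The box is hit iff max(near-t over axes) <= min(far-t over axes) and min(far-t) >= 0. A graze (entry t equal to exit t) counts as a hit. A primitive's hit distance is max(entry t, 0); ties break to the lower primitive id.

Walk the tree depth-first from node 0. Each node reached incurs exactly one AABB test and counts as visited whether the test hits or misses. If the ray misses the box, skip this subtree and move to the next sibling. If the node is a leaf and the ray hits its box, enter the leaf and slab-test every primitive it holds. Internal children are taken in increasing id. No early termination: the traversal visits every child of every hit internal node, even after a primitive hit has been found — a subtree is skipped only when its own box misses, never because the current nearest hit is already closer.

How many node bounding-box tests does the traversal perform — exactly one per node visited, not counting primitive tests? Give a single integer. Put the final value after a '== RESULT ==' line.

Traverse from the root:
N0 x:[28,58] y:[33,70] z:[22,107/3] -> hit [33,107/3], descend [2, 9]
  N2 x:[29,53] y:[52,70] z:[26,106/3] -> miss, prune
  N9 x:[28,58] y:[33,50] z:[22,107/3] -> hit [33,107/3], descend [1, 4]
    N1 x:[34,51] y:[33,41] z:[85/3,107/3] -> hit [34,107/3], descend [6, 8]
      N6 x:[40,46] y:[38,41] z:[85/3,30] -> miss, prune
      N8 x:[34,51] y:[33,38] z:[32,107/3] -> hit [34,107/3] leaf, test {P10(miss), P12@t=104/3}
    N4 x:[28,58] y:[34,50] z:[22,85/3] -> miss, prune

Summary -> nodes [0, 2, 9, 1, 6, 8, 4]; box-tests=7; leaf-entries=1; first=P12

== RESULT ==
7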